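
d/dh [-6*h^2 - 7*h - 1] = -12*h - 7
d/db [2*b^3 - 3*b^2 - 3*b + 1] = 6*b^2 - 6*b - 3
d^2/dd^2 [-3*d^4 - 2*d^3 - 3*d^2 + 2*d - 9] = -36*d^2 - 12*d - 6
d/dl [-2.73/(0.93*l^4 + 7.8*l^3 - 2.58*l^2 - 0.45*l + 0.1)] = (10.1556*l^3 + 63.882*l^2 - 14.0868*l - 1.2285)/(0.93*l^4 + 7.8*l^3 - 2.58*l^2 - 0.45*l + 0.1)^2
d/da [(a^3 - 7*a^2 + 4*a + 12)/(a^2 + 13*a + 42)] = (a^4 + 26*a^3 + 31*a^2 - 612*a + 12)/(a^4 + 26*a^3 + 253*a^2 + 1092*a + 1764)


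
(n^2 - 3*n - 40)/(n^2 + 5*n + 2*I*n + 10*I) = (n - 8)/(n + 2*I)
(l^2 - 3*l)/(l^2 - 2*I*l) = (l - 3)/(l - 2*I)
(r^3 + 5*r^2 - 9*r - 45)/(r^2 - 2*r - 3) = (r^2 + 8*r + 15)/(r + 1)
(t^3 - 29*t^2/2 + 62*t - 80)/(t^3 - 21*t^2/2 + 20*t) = (t - 4)/t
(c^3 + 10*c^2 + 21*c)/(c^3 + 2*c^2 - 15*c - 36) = c*(c + 7)/(c^2 - c - 12)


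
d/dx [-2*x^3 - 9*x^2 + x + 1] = -6*x^2 - 18*x + 1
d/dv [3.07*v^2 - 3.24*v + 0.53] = 6.14*v - 3.24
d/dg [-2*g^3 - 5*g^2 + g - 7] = -6*g^2 - 10*g + 1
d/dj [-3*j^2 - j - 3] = -6*j - 1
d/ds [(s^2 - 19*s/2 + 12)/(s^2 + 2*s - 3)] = (23*s^2 - 60*s + 9)/(2*(s^4 + 4*s^3 - 2*s^2 - 12*s + 9))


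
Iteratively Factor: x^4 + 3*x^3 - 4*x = (x - 1)*(x^3 + 4*x^2 + 4*x) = (x - 1)*(x + 2)*(x^2 + 2*x) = (x - 1)*(x + 2)^2*(x)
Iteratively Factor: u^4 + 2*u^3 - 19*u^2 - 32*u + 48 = (u - 4)*(u^3 + 6*u^2 + 5*u - 12) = (u - 4)*(u + 3)*(u^2 + 3*u - 4) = (u - 4)*(u + 3)*(u + 4)*(u - 1)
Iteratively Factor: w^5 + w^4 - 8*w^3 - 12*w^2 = (w)*(w^4 + w^3 - 8*w^2 - 12*w) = w^2*(w^3 + w^2 - 8*w - 12) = w^2*(w + 2)*(w^2 - w - 6) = w^2*(w + 2)^2*(w - 3)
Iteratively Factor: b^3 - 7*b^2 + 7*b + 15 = (b - 5)*(b^2 - 2*b - 3) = (b - 5)*(b + 1)*(b - 3)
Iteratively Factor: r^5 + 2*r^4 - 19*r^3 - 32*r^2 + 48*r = (r + 4)*(r^4 - 2*r^3 - 11*r^2 + 12*r) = (r - 1)*(r + 4)*(r^3 - r^2 - 12*r) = r*(r - 1)*(r + 4)*(r^2 - r - 12) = r*(r - 4)*(r - 1)*(r + 4)*(r + 3)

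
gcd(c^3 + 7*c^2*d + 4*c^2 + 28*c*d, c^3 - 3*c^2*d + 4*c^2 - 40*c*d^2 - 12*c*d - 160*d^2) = c + 4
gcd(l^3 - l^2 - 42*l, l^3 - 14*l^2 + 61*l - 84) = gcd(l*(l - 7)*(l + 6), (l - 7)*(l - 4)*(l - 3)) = l - 7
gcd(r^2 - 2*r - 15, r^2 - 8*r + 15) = r - 5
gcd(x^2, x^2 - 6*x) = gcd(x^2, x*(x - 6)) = x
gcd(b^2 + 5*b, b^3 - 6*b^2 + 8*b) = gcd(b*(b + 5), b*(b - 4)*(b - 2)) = b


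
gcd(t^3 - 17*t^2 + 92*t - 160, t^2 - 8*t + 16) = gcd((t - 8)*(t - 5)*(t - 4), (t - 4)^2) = t - 4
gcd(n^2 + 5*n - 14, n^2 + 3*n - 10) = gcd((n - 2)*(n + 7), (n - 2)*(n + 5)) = n - 2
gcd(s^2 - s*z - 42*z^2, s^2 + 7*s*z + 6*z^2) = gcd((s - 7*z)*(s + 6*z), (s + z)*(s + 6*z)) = s + 6*z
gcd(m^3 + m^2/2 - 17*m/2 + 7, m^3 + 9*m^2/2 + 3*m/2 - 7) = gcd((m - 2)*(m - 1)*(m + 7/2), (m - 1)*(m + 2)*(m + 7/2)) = m^2 + 5*m/2 - 7/2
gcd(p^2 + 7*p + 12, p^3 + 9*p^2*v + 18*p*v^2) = 1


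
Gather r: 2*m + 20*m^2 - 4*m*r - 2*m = 20*m^2 - 4*m*r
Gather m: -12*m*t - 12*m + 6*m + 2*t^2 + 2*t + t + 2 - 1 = m*(-12*t - 6) + 2*t^2 + 3*t + 1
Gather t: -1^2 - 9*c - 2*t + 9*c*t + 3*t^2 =-9*c + 3*t^2 + t*(9*c - 2) - 1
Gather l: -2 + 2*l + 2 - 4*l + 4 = 4 - 2*l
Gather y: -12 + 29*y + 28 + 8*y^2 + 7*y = 8*y^2 + 36*y + 16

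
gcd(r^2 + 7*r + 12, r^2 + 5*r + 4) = r + 4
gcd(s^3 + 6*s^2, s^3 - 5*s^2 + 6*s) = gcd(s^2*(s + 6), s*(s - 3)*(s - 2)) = s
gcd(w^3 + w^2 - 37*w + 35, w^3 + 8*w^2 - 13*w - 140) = w + 7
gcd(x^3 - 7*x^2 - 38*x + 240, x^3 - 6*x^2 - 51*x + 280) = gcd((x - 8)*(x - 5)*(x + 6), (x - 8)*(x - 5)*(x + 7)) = x^2 - 13*x + 40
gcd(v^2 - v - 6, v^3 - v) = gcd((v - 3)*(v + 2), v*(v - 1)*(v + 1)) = 1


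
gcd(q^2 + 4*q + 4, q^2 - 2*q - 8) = q + 2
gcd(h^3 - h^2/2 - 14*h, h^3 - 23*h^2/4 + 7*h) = h^2 - 4*h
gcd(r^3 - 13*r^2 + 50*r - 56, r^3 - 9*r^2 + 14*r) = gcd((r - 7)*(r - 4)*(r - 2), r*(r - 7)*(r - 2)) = r^2 - 9*r + 14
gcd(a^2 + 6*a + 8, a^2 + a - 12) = a + 4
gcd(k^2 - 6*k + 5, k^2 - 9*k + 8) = k - 1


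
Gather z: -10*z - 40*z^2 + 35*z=-40*z^2 + 25*z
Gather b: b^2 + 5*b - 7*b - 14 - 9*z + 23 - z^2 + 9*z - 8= b^2 - 2*b - z^2 + 1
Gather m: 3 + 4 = 7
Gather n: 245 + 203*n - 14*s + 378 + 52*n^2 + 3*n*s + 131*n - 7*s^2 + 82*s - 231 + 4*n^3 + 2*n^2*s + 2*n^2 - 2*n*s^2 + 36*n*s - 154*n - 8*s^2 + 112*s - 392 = 4*n^3 + n^2*(2*s + 54) + n*(-2*s^2 + 39*s + 180) - 15*s^2 + 180*s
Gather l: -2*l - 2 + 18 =16 - 2*l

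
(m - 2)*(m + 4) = m^2 + 2*m - 8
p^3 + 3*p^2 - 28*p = p*(p - 4)*(p + 7)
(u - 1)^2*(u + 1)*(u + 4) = u^4 + 3*u^3 - 5*u^2 - 3*u + 4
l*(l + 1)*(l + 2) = l^3 + 3*l^2 + 2*l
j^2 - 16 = (j - 4)*(j + 4)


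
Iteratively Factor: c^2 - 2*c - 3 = (c - 3)*(c + 1)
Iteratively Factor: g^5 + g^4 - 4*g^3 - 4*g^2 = (g)*(g^4 + g^3 - 4*g^2 - 4*g) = g^2*(g^3 + g^2 - 4*g - 4) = g^2*(g + 1)*(g^2 - 4) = g^2*(g - 2)*(g + 1)*(g + 2)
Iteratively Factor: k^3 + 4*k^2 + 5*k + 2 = (k + 1)*(k^2 + 3*k + 2) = (k + 1)^2*(k + 2)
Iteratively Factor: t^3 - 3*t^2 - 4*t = (t)*(t^2 - 3*t - 4) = t*(t + 1)*(t - 4)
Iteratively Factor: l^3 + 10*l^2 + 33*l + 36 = (l + 4)*(l^2 + 6*l + 9) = (l + 3)*(l + 4)*(l + 3)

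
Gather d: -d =-d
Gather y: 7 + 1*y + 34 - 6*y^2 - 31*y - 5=-6*y^2 - 30*y + 36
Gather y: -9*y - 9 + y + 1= -8*y - 8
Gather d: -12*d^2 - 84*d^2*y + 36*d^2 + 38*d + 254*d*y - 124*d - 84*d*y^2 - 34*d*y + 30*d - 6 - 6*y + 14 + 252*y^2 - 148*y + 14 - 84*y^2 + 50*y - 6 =d^2*(24 - 84*y) + d*(-84*y^2 + 220*y - 56) + 168*y^2 - 104*y + 16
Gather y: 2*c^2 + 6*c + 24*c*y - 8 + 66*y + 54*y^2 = 2*c^2 + 6*c + 54*y^2 + y*(24*c + 66) - 8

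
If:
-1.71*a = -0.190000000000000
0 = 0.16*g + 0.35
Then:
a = 0.11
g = -2.19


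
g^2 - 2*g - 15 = (g - 5)*(g + 3)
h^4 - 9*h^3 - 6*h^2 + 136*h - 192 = (h - 8)*(h - 3)*(h - 2)*(h + 4)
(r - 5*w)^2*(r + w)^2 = r^4 - 8*r^3*w + 6*r^2*w^2 + 40*r*w^3 + 25*w^4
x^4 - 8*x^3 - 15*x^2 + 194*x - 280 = (x - 7)*(x - 4)*(x - 2)*(x + 5)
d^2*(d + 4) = d^3 + 4*d^2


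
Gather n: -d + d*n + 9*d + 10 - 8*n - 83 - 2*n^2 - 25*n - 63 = 8*d - 2*n^2 + n*(d - 33) - 136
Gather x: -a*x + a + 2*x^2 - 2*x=a + 2*x^2 + x*(-a - 2)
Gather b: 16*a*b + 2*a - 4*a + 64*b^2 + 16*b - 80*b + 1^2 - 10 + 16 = -2*a + 64*b^2 + b*(16*a - 64) + 7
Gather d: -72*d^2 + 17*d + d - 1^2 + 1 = -72*d^2 + 18*d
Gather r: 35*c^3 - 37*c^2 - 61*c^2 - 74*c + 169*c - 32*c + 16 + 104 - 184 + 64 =35*c^3 - 98*c^2 + 63*c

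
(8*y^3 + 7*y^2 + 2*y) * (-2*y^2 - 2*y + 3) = -16*y^5 - 30*y^4 + 6*y^3 + 17*y^2 + 6*y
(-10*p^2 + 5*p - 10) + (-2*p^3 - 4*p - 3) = -2*p^3 - 10*p^2 + p - 13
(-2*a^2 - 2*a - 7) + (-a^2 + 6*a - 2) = -3*a^2 + 4*a - 9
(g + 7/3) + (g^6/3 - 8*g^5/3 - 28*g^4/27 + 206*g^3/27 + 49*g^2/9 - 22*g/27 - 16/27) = g^6/3 - 8*g^5/3 - 28*g^4/27 + 206*g^3/27 + 49*g^2/9 + 5*g/27 + 47/27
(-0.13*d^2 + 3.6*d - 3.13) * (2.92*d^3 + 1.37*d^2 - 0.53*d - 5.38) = -0.3796*d^5 + 10.3339*d^4 - 4.1387*d^3 - 5.4967*d^2 - 17.7091*d + 16.8394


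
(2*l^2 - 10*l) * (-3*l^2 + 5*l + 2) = -6*l^4 + 40*l^3 - 46*l^2 - 20*l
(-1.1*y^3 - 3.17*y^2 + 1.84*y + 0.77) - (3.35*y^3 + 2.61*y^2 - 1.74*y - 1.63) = -4.45*y^3 - 5.78*y^2 + 3.58*y + 2.4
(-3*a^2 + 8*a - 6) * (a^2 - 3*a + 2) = -3*a^4 + 17*a^3 - 36*a^2 + 34*a - 12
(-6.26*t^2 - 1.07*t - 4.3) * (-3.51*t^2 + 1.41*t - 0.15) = 21.9726*t^4 - 5.0709*t^3 + 14.5233*t^2 - 5.9025*t + 0.645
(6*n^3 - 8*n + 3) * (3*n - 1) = 18*n^4 - 6*n^3 - 24*n^2 + 17*n - 3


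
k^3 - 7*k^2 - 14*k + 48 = (k - 8)*(k - 2)*(k + 3)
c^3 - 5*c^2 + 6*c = c*(c - 3)*(c - 2)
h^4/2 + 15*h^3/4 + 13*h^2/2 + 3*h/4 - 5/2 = (h/2 + 1/2)*(h - 1/2)*(h + 2)*(h + 5)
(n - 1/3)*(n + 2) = n^2 + 5*n/3 - 2/3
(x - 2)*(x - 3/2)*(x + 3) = x^3 - x^2/2 - 15*x/2 + 9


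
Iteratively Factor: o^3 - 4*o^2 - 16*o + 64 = (o + 4)*(o^2 - 8*o + 16) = (o - 4)*(o + 4)*(o - 4)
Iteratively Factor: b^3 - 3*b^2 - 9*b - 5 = (b + 1)*(b^2 - 4*b - 5) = (b - 5)*(b + 1)*(b + 1)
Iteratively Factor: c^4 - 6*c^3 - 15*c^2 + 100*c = (c)*(c^3 - 6*c^2 - 15*c + 100) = c*(c - 5)*(c^2 - c - 20) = c*(c - 5)^2*(c + 4)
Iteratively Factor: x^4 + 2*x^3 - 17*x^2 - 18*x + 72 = (x - 2)*(x^3 + 4*x^2 - 9*x - 36) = (x - 3)*(x - 2)*(x^2 + 7*x + 12) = (x - 3)*(x - 2)*(x + 3)*(x + 4)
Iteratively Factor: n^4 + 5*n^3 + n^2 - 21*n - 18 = (n + 3)*(n^3 + 2*n^2 - 5*n - 6) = (n + 1)*(n + 3)*(n^2 + n - 6) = (n - 2)*(n + 1)*(n + 3)*(n + 3)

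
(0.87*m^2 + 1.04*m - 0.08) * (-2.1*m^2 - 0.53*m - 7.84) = -1.827*m^4 - 2.6451*m^3 - 7.204*m^2 - 8.1112*m + 0.6272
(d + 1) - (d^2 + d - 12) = 13 - d^2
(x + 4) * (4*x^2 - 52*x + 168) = 4*x^3 - 36*x^2 - 40*x + 672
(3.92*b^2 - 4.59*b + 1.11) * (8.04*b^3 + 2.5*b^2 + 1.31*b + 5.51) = 31.5168*b^5 - 27.1036*b^4 + 2.5846*b^3 + 18.3613*b^2 - 23.8368*b + 6.1161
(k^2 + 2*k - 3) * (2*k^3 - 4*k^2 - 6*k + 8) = 2*k^5 - 20*k^3 + 8*k^2 + 34*k - 24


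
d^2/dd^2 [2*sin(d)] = -2*sin(d)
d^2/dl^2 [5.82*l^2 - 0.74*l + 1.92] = 11.6400000000000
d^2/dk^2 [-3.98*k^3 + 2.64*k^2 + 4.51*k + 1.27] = 5.28 - 23.88*k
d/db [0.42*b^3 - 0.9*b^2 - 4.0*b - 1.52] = 1.26*b^2 - 1.8*b - 4.0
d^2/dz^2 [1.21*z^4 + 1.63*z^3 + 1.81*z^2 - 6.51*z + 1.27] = 14.52*z^2 + 9.78*z + 3.62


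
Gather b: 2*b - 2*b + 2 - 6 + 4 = 0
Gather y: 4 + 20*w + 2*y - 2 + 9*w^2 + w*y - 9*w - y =9*w^2 + 11*w + y*(w + 1) + 2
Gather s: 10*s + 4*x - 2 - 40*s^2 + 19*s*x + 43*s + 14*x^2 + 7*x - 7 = -40*s^2 + s*(19*x + 53) + 14*x^2 + 11*x - 9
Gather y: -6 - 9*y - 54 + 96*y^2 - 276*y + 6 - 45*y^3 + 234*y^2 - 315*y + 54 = -45*y^3 + 330*y^2 - 600*y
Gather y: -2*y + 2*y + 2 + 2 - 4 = 0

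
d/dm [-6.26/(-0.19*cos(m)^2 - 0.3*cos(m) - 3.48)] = (2.3788*cos(m) + 1.878)*sin(m)/(0.19*cos(m)^2 + 0.3*cos(m) + 3.48)^2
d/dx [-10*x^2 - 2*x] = -20*x - 2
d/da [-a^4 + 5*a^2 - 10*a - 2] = -4*a^3 + 10*a - 10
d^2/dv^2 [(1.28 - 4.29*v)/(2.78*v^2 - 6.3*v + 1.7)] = (-(4.29*v - 1.28)*(5.56*v - 6.3)*(11.12*v - 12.6) + (71.5572*v - 61.1708)*(2.78*v^2 - 6.3*v + 1.7))/(2.78*v^2 - 6.3*v + 1.7)^3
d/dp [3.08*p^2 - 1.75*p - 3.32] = 6.16*p - 1.75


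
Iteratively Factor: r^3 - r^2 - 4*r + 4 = (r + 2)*(r^2 - 3*r + 2) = (r - 2)*(r + 2)*(r - 1)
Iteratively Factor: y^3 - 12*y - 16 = (y + 2)*(y^2 - 2*y - 8) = (y - 4)*(y + 2)*(y + 2)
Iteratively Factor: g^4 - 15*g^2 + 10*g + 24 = (g - 2)*(g^3 + 2*g^2 - 11*g - 12) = (g - 2)*(g + 4)*(g^2 - 2*g - 3) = (g - 2)*(g + 1)*(g + 4)*(g - 3)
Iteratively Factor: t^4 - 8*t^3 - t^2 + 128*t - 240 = (t - 3)*(t^3 - 5*t^2 - 16*t + 80) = (t - 3)*(t + 4)*(t^2 - 9*t + 20) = (t - 4)*(t - 3)*(t + 4)*(t - 5)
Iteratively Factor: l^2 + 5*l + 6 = (l + 2)*(l + 3)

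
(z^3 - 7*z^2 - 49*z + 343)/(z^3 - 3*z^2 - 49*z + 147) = (z - 7)/(z - 3)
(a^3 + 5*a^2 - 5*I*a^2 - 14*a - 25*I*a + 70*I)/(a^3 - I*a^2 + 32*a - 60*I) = (a^2 + 5*a - 14)/(a^2 + 4*I*a + 12)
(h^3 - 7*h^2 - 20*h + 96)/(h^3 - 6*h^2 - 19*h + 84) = (h - 8)/(h - 7)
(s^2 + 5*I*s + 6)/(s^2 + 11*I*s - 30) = (s - I)/(s + 5*I)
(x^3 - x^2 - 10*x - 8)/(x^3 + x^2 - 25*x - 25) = (x^2 - 2*x - 8)/(x^2 - 25)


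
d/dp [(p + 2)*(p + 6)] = 2*p + 8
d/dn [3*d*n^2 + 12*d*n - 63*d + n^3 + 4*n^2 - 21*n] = 6*d*n + 12*d + 3*n^2 + 8*n - 21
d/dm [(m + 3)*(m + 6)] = 2*m + 9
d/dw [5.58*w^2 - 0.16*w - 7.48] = 11.16*w - 0.16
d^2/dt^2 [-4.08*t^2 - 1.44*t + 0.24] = -8.16000000000000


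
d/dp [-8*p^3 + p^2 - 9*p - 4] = -24*p^2 + 2*p - 9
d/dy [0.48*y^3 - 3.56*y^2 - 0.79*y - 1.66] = 1.44*y^2 - 7.12*y - 0.79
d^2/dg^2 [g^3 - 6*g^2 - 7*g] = 6*g - 12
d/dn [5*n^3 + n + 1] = 15*n^2 + 1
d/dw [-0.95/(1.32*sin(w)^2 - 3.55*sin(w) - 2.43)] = (2.508*sin(w) - 3.3725)*cos(w)/(-1.32*sin(w)^2 + 3.55*sin(w) + 2.43)^2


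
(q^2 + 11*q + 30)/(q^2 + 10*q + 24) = (q + 5)/(q + 4)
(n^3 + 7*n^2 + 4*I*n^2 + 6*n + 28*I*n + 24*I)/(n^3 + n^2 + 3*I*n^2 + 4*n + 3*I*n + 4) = (n + 6)/(n - I)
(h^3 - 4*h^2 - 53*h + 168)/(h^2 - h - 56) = h - 3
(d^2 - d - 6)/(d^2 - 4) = (d - 3)/(d - 2)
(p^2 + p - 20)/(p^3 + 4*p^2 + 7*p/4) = 4*(p^2 + p - 20)/(p*(4*p^2 + 16*p + 7))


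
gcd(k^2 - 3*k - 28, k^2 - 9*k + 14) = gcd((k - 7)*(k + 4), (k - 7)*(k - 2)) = k - 7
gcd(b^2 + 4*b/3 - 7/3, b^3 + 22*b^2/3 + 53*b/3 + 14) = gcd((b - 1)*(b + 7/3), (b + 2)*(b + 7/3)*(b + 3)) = b + 7/3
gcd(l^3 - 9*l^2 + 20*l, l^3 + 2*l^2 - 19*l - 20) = l - 4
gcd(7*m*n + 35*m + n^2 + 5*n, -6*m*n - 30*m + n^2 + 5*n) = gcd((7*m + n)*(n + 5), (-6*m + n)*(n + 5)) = n + 5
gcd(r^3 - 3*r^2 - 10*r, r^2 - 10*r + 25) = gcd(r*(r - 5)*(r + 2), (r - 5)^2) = r - 5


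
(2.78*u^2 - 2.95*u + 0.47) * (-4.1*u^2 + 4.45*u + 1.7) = -11.398*u^4 + 24.466*u^3 - 10.3285*u^2 - 2.9235*u + 0.799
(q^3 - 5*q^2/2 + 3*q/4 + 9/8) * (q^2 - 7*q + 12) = q^5 - 19*q^4/2 + 121*q^3/4 - 273*q^2/8 + 9*q/8 + 27/2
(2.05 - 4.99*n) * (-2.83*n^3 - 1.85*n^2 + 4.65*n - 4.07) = 14.1217*n^4 + 3.43*n^3 - 26.996*n^2 + 29.8418*n - 8.3435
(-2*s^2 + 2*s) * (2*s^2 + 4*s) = -4*s^4 - 4*s^3 + 8*s^2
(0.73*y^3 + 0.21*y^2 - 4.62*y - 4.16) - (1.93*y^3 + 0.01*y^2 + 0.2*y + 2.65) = -1.2*y^3 + 0.2*y^2 - 4.82*y - 6.81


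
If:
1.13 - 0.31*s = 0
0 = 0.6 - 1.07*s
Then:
No Solution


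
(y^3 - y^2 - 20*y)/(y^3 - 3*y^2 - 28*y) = (y - 5)/(y - 7)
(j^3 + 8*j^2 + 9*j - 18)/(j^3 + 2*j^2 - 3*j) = (j + 6)/j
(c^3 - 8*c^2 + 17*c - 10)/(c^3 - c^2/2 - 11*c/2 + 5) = 2*(c - 5)/(2*c + 5)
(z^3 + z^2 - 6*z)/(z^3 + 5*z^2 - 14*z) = (z + 3)/(z + 7)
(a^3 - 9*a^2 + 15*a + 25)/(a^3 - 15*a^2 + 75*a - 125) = (a + 1)/(a - 5)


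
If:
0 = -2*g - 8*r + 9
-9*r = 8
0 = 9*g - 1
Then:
No Solution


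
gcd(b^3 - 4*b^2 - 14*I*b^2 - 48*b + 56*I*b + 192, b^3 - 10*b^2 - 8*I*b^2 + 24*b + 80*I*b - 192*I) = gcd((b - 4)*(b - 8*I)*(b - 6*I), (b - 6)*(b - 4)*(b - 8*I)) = b^2 + b*(-4 - 8*I) + 32*I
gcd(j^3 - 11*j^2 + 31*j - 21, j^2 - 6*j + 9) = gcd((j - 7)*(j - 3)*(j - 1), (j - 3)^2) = j - 3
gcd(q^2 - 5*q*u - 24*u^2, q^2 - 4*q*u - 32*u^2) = q - 8*u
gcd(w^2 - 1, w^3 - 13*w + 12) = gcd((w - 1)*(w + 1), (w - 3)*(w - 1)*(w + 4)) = w - 1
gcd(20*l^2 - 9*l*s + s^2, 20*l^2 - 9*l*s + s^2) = 20*l^2 - 9*l*s + s^2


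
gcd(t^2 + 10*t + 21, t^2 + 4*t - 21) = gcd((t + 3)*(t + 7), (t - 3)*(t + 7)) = t + 7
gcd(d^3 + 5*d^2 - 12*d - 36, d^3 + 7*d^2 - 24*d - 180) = d + 6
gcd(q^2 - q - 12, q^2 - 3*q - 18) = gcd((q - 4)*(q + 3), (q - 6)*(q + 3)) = q + 3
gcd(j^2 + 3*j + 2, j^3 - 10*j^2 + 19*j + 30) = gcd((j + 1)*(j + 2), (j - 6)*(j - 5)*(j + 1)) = j + 1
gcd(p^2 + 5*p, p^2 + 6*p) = p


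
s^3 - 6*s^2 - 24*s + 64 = (s - 8)*(s - 2)*(s + 4)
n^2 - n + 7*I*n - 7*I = (n - 1)*(n + 7*I)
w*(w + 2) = w^2 + 2*w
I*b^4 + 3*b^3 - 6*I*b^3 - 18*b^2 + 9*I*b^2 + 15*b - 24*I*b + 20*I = (b - 5)*(b - 4*I)*(b + I)*(I*b - I)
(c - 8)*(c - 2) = c^2 - 10*c + 16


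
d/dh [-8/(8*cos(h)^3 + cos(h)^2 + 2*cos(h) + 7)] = 16*(12*sin(h)^2 - cos(h) - 13)*sin(h)/(8*cos(h)^3 + cos(h)^2 + 2*cos(h) + 7)^2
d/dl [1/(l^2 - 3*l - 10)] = (3 - 2*l)/(-l^2 + 3*l + 10)^2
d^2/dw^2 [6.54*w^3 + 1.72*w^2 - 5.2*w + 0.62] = 39.24*w + 3.44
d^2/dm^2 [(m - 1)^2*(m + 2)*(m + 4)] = 12*m^2 + 24*m - 6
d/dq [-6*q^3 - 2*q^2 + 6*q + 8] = -18*q^2 - 4*q + 6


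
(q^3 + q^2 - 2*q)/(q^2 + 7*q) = (q^2 + q - 2)/(q + 7)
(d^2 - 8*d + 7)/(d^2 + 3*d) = (d^2 - 8*d + 7)/(d*(d + 3))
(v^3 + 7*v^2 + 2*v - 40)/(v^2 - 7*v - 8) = (-v^3 - 7*v^2 - 2*v + 40)/(-v^2 + 7*v + 8)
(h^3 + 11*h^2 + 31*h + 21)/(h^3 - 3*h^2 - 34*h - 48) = (h^2 + 8*h + 7)/(h^2 - 6*h - 16)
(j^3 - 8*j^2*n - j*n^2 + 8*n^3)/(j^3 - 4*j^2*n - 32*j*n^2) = (j^2 - n^2)/(j*(j + 4*n))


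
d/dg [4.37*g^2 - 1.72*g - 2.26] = 8.74*g - 1.72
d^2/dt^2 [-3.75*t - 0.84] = 0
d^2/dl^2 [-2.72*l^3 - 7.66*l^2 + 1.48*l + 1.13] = -16.32*l - 15.32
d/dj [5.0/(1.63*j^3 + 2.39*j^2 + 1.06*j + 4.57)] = (-24.45*j^2 - 23.9*j - 5.3)/(1.63*j^3 + 2.39*j^2 + 1.06*j + 4.57)^2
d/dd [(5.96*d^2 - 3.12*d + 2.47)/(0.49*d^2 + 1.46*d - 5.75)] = (10.2304*d^2 - 70.9606*d + 14.3338)/(0.2401*d^4 + 1.4308*d^3 - 3.5034*d^2 - 16.79*d + 33.0625)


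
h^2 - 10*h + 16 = (h - 8)*(h - 2)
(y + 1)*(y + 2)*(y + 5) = y^3 + 8*y^2 + 17*y + 10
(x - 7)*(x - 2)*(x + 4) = x^3 - 5*x^2 - 22*x + 56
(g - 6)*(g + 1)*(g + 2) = g^3 - 3*g^2 - 16*g - 12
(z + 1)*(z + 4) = z^2 + 5*z + 4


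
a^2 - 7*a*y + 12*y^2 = (a - 4*y)*(a - 3*y)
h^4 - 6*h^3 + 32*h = h*(h - 4)^2*(h + 2)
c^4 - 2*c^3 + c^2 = c^2*(c - 1)^2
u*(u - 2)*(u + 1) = u^3 - u^2 - 2*u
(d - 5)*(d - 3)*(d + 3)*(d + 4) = d^4 - d^3 - 29*d^2 + 9*d + 180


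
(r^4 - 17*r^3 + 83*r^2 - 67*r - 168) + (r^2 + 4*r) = r^4 - 17*r^3 + 84*r^2 - 63*r - 168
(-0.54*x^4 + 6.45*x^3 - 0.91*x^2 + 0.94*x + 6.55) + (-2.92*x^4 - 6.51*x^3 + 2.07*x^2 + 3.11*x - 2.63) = -3.46*x^4 - 0.0599999999999996*x^3 + 1.16*x^2 + 4.05*x + 3.92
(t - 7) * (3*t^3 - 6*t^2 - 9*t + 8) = 3*t^4 - 27*t^3 + 33*t^2 + 71*t - 56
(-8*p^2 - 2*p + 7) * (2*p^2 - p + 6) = -16*p^4 + 4*p^3 - 32*p^2 - 19*p + 42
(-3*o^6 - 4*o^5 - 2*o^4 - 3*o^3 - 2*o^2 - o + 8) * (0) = 0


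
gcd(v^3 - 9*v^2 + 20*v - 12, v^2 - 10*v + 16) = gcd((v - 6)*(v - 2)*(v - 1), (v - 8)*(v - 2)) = v - 2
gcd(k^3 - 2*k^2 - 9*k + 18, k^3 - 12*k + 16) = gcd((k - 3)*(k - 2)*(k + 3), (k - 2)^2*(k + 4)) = k - 2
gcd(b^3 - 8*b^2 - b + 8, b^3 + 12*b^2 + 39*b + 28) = b + 1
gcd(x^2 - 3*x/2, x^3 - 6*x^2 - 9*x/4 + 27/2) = x - 3/2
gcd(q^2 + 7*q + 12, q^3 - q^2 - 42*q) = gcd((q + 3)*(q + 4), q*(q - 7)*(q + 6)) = 1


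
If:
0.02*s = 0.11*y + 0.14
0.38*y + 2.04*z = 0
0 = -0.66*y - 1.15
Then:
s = -2.58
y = -1.74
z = 0.32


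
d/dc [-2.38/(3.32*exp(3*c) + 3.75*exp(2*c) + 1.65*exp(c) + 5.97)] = (23.7048*exp(2*c) + 17.85*exp(c) + 3.927)*exp(c)/(3.32*exp(3*c) + 3.75*exp(2*c) + 1.65*exp(c) + 5.97)^2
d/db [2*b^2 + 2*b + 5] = 4*b + 2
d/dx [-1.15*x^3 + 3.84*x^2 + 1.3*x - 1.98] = -3.45*x^2 + 7.68*x + 1.3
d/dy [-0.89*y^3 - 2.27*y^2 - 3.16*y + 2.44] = -2.67*y^2 - 4.54*y - 3.16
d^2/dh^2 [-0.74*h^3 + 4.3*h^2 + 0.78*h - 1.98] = 8.6 - 4.44*h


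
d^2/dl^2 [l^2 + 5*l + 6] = 2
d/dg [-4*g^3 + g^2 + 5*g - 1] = -12*g^2 + 2*g + 5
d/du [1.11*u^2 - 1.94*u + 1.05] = 2.22*u - 1.94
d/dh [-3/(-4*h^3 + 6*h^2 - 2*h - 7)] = 6*(-6*h^2 + 6*h - 1)/(4*h^3 - 6*h^2 + 2*h + 7)^2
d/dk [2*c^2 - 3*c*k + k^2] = -3*c + 2*k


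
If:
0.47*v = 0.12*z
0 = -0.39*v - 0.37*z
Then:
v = 0.00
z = 0.00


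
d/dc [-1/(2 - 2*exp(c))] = -1/(8*sinh(c/2)^2)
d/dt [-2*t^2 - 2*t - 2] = -4*t - 2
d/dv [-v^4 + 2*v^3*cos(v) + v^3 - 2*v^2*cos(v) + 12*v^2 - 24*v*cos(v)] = -2*v^3*sin(v) - 4*v^3 + 2*v^2*sin(v) + 6*v^2*cos(v) + 3*v^2 + 24*v*sin(v) - 4*v*cos(v) + 24*v - 24*cos(v)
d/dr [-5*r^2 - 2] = -10*r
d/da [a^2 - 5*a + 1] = 2*a - 5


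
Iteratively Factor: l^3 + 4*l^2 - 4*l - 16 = (l - 2)*(l^2 + 6*l + 8) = (l - 2)*(l + 4)*(l + 2)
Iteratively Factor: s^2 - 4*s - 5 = (s + 1)*(s - 5)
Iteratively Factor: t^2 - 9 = (t - 3)*(t + 3)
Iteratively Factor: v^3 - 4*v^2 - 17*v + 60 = (v - 5)*(v^2 + v - 12) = (v - 5)*(v - 3)*(v + 4)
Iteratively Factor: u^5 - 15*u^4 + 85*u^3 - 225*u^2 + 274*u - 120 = (u - 5)*(u^4 - 10*u^3 + 35*u^2 - 50*u + 24) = (u - 5)*(u - 2)*(u^3 - 8*u^2 + 19*u - 12) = (u - 5)*(u - 3)*(u - 2)*(u^2 - 5*u + 4) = (u - 5)*(u - 4)*(u - 3)*(u - 2)*(u - 1)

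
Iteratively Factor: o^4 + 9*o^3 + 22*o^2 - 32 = (o + 4)*(o^3 + 5*o^2 + 2*o - 8) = (o - 1)*(o + 4)*(o^2 + 6*o + 8) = (o - 1)*(o + 4)^2*(o + 2)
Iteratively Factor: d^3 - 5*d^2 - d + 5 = (d + 1)*(d^2 - 6*d + 5) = (d - 1)*(d + 1)*(d - 5)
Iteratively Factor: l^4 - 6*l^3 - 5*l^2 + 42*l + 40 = (l + 2)*(l^3 - 8*l^2 + 11*l + 20) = (l - 4)*(l + 2)*(l^2 - 4*l - 5) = (l - 5)*(l - 4)*(l + 2)*(l + 1)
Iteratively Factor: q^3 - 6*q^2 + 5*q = (q - 5)*(q^2 - q) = (q - 5)*(q - 1)*(q)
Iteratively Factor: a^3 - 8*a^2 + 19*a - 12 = (a - 3)*(a^2 - 5*a + 4) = (a - 4)*(a - 3)*(a - 1)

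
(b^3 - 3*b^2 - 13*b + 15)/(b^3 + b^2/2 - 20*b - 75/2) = 2*(b - 1)/(2*b + 5)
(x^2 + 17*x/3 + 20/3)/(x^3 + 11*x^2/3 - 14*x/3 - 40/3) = 1/(x - 2)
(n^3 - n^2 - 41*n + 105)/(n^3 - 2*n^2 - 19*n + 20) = (n^2 + 4*n - 21)/(n^2 + 3*n - 4)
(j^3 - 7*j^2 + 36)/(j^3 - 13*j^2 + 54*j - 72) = (j + 2)/(j - 4)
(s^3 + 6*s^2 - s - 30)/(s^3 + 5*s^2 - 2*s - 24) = (s + 5)/(s + 4)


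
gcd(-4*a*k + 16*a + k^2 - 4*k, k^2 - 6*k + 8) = k - 4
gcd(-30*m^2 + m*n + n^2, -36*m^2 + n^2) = 6*m + n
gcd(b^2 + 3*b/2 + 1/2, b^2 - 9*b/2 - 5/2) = b + 1/2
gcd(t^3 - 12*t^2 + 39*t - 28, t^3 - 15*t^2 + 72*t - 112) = t^2 - 11*t + 28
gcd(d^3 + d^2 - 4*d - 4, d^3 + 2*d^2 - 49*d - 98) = d + 2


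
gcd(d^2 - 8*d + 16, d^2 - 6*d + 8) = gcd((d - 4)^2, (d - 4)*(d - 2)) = d - 4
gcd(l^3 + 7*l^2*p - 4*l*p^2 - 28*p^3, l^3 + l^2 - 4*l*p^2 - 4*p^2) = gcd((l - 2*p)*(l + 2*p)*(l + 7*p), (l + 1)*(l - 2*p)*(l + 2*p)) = -l^2 + 4*p^2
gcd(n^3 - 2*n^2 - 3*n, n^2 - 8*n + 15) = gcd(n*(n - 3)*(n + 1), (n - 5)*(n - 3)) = n - 3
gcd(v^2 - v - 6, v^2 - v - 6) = v^2 - v - 6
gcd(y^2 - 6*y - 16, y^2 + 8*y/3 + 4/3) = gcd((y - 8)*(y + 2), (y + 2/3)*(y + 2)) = y + 2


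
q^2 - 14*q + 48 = (q - 8)*(q - 6)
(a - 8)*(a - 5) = a^2 - 13*a + 40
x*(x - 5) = x^2 - 5*x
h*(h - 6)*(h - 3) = h^3 - 9*h^2 + 18*h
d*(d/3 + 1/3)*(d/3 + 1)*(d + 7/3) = d^4/9 + 19*d^3/27 + 37*d^2/27 + 7*d/9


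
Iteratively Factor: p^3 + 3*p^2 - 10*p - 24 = (p - 3)*(p^2 + 6*p + 8) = (p - 3)*(p + 4)*(p + 2)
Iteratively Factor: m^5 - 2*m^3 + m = (m - 1)*(m^4 + m^3 - m^2 - m) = (m - 1)^2*(m^3 + 2*m^2 + m) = (m - 1)^2*(m + 1)*(m^2 + m) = (m - 1)^2*(m + 1)^2*(m)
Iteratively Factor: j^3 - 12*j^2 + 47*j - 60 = (j - 4)*(j^2 - 8*j + 15) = (j - 5)*(j - 4)*(j - 3)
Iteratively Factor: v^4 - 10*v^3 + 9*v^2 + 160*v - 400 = (v - 4)*(v^3 - 6*v^2 - 15*v + 100) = (v - 5)*(v - 4)*(v^2 - v - 20) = (v - 5)^2*(v - 4)*(v + 4)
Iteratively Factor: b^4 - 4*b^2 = (b + 2)*(b^3 - 2*b^2) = (b - 2)*(b + 2)*(b^2) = b*(b - 2)*(b + 2)*(b)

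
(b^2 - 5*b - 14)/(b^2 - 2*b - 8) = (b - 7)/(b - 4)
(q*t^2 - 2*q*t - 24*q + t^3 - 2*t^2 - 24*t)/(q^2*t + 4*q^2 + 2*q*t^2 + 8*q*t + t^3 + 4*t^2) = (t - 6)/(q + t)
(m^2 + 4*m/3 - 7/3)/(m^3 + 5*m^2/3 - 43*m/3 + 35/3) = (3*m + 7)/(3*m^2 + 8*m - 35)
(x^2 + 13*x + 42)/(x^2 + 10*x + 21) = (x + 6)/(x + 3)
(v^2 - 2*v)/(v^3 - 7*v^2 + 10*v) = 1/(v - 5)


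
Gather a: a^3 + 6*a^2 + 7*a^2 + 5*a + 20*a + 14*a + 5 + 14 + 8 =a^3 + 13*a^2 + 39*a + 27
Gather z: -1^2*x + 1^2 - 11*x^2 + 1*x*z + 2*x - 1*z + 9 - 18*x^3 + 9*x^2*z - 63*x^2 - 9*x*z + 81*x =-18*x^3 - 74*x^2 + 82*x + z*(9*x^2 - 8*x - 1) + 10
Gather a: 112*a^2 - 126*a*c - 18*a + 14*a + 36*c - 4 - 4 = 112*a^2 + a*(-126*c - 4) + 36*c - 8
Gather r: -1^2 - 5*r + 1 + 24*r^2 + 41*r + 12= 24*r^2 + 36*r + 12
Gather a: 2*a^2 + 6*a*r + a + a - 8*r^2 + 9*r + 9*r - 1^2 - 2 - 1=2*a^2 + a*(6*r + 2) - 8*r^2 + 18*r - 4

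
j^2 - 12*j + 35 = (j - 7)*(j - 5)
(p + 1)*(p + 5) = p^2 + 6*p + 5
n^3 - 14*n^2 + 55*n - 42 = (n - 7)*(n - 6)*(n - 1)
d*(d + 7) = d^2 + 7*d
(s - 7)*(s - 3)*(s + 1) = s^3 - 9*s^2 + 11*s + 21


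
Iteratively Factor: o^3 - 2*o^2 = (o)*(o^2 - 2*o) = o*(o - 2)*(o)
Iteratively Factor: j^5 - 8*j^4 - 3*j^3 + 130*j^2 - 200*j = (j - 5)*(j^4 - 3*j^3 - 18*j^2 + 40*j) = (j - 5)^2*(j^3 + 2*j^2 - 8*j) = (j - 5)^2*(j + 4)*(j^2 - 2*j) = j*(j - 5)^2*(j + 4)*(j - 2)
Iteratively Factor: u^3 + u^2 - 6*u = (u)*(u^2 + u - 6) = u*(u - 2)*(u + 3)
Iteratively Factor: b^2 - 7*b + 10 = (b - 2)*(b - 5)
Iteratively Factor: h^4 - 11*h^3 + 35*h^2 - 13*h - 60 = (h - 4)*(h^3 - 7*h^2 + 7*h + 15) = (h - 4)*(h - 3)*(h^2 - 4*h - 5) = (h - 5)*(h - 4)*(h - 3)*(h + 1)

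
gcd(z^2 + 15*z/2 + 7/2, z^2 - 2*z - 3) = 1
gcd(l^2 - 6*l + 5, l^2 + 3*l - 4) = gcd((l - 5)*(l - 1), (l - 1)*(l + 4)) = l - 1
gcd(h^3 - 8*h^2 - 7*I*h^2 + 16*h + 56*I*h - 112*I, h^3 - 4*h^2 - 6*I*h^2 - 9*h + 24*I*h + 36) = h - 4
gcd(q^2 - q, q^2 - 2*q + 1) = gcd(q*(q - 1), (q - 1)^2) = q - 1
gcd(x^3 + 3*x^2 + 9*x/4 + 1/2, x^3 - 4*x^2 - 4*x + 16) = x + 2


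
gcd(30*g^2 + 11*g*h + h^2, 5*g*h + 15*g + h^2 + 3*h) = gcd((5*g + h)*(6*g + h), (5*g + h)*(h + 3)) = 5*g + h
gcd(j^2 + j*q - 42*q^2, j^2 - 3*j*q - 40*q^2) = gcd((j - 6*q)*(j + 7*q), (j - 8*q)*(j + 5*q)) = 1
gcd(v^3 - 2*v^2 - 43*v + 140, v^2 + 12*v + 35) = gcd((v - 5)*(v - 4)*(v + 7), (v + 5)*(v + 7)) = v + 7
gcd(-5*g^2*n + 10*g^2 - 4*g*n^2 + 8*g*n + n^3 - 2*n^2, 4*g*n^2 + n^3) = 1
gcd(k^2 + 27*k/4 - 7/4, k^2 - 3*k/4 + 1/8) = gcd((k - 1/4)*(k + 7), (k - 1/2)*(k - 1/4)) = k - 1/4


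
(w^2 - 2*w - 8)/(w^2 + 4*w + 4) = (w - 4)/(w + 2)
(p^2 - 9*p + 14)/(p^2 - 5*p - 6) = (-p^2 + 9*p - 14)/(-p^2 + 5*p + 6)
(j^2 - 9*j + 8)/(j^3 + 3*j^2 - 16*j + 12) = (j - 8)/(j^2 + 4*j - 12)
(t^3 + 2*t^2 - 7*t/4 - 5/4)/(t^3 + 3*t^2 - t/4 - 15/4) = (2*t + 1)/(2*t + 3)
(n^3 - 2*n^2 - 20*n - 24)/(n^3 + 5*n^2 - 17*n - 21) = (n^3 - 2*n^2 - 20*n - 24)/(n^3 + 5*n^2 - 17*n - 21)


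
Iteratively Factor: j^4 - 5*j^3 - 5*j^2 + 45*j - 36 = (j - 4)*(j^3 - j^2 - 9*j + 9) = (j - 4)*(j - 1)*(j^2 - 9) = (j - 4)*(j - 3)*(j - 1)*(j + 3)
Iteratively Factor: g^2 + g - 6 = (g + 3)*(g - 2)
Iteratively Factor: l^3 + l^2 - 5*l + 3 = (l - 1)*(l^2 + 2*l - 3) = (l - 1)^2*(l + 3)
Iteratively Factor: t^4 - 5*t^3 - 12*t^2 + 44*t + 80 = (t + 2)*(t^3 - 7*t^2 + 2*t + 40) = (t - 4)*(t + 2)*(t^2 - 3*t - 10) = (t - 4)*(t + 2)^2*(t - 5)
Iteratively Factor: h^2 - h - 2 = (h - 2)*(h + 1)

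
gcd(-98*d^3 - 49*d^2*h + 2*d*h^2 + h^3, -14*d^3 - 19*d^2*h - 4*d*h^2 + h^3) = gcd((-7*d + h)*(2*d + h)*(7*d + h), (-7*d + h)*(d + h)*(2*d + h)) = 14*d^2 + 5*d*h - h^2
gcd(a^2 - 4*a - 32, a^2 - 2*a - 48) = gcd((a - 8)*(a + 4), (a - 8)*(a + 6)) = a - 8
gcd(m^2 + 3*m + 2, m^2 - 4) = m + 2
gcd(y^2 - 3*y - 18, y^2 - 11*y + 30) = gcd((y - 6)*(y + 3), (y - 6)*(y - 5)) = y - 6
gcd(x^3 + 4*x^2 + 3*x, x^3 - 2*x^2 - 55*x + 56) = 1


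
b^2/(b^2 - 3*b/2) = 2*b/(2*b - 3)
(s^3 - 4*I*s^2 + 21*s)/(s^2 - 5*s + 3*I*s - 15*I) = s*(s - 7*I)/(s - 5)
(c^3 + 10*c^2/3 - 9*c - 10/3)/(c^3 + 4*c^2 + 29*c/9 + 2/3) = 3*(c^2 + 3*c - 10)/(3*c^2 + 11*c + 6)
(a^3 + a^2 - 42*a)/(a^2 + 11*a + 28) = a*(a - 6)/(a + 4)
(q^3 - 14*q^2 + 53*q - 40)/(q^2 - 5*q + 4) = (q^2 - 13*q + 40)/(q - 4)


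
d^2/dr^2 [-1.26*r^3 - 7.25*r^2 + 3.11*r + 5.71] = -7.56*r - 14.5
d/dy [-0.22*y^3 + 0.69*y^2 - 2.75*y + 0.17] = -0.66*y^2 + 1.38*y - 2.75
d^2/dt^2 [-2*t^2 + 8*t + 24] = -4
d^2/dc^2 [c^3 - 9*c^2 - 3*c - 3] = 6*c - 18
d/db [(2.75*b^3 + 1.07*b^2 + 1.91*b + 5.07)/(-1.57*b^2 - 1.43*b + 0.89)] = (-4.3175*b^4 - 7.865*b^3 + 8.8111*b^2 + 17.8244*b + 8.95)/(2.4649*b^4 + 4.4902*b^3 - 0.7497*b^2 - 2.5454*b + 0.7921)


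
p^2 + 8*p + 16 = (p + 4)^2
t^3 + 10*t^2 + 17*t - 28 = (t - 1)*(t + 4)*(t + 7)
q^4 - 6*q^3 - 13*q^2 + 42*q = q*(q - 7)*(q - 2)*(q + 3)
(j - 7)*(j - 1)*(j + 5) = j^3 - 3*j^2 - 33*j + 35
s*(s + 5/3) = s^2 + 5*s/3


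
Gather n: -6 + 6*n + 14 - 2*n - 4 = 4*n + 4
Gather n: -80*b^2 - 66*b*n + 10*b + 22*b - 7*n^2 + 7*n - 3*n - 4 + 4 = -80*b^2 + 32*b - 7*n^2 + n*(4 - 66*b)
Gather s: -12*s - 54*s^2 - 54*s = -54*s^2 - 66*s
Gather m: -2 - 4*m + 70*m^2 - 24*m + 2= 70*m^2 - 28*m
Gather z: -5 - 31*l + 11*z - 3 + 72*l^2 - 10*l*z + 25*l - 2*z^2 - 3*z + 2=72*l^2 - 6*l - 2*z^2 + z*(8 - 10*l) - 6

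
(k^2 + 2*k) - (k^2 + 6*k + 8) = -4*k - 8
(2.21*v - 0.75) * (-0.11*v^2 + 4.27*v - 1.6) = -0.2431*v^3 + 9.5192*v^2 - 6.7385*v + 1.2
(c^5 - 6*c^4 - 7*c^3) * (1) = c^5 - 6*c^4 - 7*c^3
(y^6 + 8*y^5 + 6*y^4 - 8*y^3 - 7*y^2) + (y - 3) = y^6 + 8*y^5 + 6*y^4 - 8*y^3 - 7*y^2 + y - 3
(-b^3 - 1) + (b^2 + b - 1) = -b^3 + b^2 + b - 2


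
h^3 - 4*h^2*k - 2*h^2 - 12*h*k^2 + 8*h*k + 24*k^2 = (h - 2)*(h - 6*k)*(h + 2*k)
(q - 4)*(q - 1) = q^2 - 5*q + 4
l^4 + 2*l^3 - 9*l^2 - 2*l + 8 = (l - 2)*(l - 1)*(l + 1)*(l + 4)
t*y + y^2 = y*(t + y)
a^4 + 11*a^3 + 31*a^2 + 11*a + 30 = (a + 5)*(a + 6)*(a - I)*(a + I)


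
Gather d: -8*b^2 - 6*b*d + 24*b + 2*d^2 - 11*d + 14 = -8*b^2 + 24*b + 2*d^2 + d*(-6*b - 11) + 14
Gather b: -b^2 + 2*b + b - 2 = -b^2 + 3*b - 2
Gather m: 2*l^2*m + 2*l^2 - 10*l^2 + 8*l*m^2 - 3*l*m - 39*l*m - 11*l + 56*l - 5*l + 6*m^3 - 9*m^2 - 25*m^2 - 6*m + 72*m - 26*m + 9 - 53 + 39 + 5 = -8*l^2 + 40*l + 6*m^3 + m^2*(8*l - 34) + m*(2*l^2 - 42*l + 40)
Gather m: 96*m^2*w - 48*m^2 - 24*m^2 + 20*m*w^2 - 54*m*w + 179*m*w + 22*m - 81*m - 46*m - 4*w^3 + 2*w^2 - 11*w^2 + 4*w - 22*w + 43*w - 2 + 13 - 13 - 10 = m^2*(96*w - 72) + m*(20*w^2 + 125*w - 105) - 4*w^3 - 9*w^2 + 25*w - 12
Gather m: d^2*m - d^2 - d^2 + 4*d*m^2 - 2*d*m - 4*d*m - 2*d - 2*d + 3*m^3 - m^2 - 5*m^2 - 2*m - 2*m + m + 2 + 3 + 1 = -2*d^2 - 4*d + 3*m^3 + m^2*(4*d - 6) + m*(d^2 - 6*d - 3) + 6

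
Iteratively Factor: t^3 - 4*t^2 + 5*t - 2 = (t - 1)*(t^2 - 3*t + 2) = (t - 1)^2*(t - 2)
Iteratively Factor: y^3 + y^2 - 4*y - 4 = (y - 2)*(y^2 + 3*y + 2) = (y - 2)*(y + 2)*(y + 1)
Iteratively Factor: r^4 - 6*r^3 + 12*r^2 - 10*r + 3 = (r - 1)*(r^3 - 5*r^2 + 7*r - 3) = (r - 1)^2*(r^2 - 4*r + 3) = (r - 3)*(r - 1)^2*(r - 1)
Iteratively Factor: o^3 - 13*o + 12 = (o + 4)*(o^2 - 4*o + 3) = (o - 1)*(o + 4)*(o - 3)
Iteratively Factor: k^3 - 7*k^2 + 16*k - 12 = (k - 3)*(k^2 - 4*k + 4) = (k - 3)*(k - 2)*(k - 2)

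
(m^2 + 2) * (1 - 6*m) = -6*m^3 + m^2 - 12*m + 2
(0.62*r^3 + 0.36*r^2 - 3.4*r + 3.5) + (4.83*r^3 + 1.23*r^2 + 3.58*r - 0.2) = 5.45*r^3 + 1.59*r^2 + 0.18*r + 3.3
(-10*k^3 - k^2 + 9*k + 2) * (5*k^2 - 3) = -50*k^5 - 5*k^4 + 75*k^3 + 13*k^2 - 27*k - 6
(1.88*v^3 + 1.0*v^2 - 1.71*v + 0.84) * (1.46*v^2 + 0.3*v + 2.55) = 2.7448*v^5 + 2.024*v^4 + 2.5974*v^3 + 3.2634*v^2 - 4.1085*v + 2.142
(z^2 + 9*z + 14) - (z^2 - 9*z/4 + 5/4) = 45*z/4 + 51/4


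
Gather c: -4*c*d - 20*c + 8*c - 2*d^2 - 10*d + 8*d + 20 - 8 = c*(-4*d - 12) - 2*d^2 - 2*d + 12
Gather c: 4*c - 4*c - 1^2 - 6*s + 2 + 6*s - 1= 0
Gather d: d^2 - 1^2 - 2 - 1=d^2 - 4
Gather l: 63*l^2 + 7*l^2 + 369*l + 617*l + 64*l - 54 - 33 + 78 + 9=70*l^2 + 1050*l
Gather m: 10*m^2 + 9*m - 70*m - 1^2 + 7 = 10*m^2 - 61*m + 6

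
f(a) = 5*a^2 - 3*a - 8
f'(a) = 10*a - 3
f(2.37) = 12.97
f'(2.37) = 20.70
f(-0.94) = -0.76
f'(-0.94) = -12.40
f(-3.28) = 55.63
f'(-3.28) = -35.80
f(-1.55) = 8.66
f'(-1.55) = -18.50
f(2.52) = 16.19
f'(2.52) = 22.20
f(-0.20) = -7.20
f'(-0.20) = -5.00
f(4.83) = 94.15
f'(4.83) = 45.30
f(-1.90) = 15.75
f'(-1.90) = -22.00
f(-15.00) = 1162.00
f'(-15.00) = -153.00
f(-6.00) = 190.00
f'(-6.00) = -63.00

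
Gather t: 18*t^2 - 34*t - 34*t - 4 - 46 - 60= 18*t^2 - 68*t - 110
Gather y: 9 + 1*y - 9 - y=0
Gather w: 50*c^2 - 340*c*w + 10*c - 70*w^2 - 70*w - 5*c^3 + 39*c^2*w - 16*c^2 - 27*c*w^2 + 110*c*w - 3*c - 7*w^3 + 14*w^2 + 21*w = -5*c^3 + 34*c^2 + 7*c - 7*w^3 + w^2*(-27*c - 56) + w*(39*c^2 - 230*c - 49)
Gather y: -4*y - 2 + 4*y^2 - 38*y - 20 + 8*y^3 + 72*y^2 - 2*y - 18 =8*y^3 + 76*y^2 - 44*y - 40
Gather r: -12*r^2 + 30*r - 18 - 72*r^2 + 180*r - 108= -84*r^2 + 210*r - 126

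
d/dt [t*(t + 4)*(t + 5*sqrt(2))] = 3*t^2 + 8*t + 10*sqrt(2)*t + 20*sqrt(2)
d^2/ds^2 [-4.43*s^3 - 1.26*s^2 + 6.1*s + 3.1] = -26.58*s - 2.52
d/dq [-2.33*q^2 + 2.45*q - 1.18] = 2.45 - 4.66*q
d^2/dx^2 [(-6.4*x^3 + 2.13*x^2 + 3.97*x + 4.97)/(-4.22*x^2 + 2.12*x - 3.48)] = (-1.13686837721616e-13*x^5 - 309.95772*x^3 - 626.66436*x^2 + 1081.632*x - 8.86792000000003)/(75.151448*x^6 - 113.261424*x^5 + 242.8188*x^4 - 196.32896*x^3 + 200.2392*x^2 - 77.022144*x + 42.144192)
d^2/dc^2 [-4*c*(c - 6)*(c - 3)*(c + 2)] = 24*c*(7 - 2*c)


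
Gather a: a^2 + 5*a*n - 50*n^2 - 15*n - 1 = a^2 + 5*a*n - 50*n^2 - 15*n - 1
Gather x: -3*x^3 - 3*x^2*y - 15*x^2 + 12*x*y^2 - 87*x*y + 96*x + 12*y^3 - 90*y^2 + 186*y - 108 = -3*x^3 + x^2*(-3*y - 15) + x*(12*y^2 - 87*y + 96) + 12*y^3 - 90*y^2 + 186*y - 108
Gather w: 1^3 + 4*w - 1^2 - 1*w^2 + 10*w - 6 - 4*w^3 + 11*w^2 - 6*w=-4*w^3 + 10*w^2 + 8*w - 6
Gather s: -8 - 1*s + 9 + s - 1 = 0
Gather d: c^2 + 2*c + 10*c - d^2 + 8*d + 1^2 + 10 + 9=c^2 + 12*c - d^2 + 8*d + 20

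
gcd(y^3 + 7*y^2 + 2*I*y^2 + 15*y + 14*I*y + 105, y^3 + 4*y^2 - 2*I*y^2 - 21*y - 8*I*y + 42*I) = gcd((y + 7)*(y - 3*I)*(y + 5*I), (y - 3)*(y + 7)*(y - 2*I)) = y + 7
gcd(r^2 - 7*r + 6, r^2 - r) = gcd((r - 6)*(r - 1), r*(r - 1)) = r - 1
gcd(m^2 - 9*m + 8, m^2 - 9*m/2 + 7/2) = m - 1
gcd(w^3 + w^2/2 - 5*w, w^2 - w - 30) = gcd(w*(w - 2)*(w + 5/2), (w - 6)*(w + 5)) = 1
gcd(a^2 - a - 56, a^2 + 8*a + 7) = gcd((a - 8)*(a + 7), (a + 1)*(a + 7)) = a + 7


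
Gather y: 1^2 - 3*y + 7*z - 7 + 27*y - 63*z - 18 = 24*y - 56*z - 24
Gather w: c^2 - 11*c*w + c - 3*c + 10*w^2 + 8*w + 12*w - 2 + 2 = c^2 - 2*c + 10*w^2 + w*(20 - 11*c)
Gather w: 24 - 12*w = 24 - 12*w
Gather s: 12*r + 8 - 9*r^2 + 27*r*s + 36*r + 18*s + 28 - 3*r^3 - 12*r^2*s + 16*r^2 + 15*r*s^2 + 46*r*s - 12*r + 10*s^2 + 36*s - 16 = -3*r^3 + 7*r^2 + 36*r + s^2*(15*r + 10) + s*(-12*r^2 + 73*r + 54) + 20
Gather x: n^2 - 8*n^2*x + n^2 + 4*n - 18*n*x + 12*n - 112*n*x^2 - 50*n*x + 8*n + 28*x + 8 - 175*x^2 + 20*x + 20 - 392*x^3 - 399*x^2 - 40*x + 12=2*n^2 + 24*n - 392*x^3 + x^2*(-112*n - 574) + x*(-8*n^2 - 68*n + 8) + 40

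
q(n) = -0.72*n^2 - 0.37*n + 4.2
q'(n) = -1.44*n - 0.37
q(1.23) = 2.66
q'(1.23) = -2.14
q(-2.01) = 2.03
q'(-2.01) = 2.52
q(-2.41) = 0.91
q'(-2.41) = 3.10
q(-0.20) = 4.25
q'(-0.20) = -0.08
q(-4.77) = -10.42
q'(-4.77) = 6.50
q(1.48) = 2.08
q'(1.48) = -2.50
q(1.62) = 1.71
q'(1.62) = -2.70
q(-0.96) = 3.89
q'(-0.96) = 1.01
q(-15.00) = -152.25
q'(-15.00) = 21.23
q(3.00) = -3.39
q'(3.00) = -4.69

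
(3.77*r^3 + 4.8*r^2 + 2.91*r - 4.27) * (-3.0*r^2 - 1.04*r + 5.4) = -11.31*r^5 - 18.3208*r^4 + 6.636*r^3 + 35.7036*r^2 + 20.1548*r - 23.058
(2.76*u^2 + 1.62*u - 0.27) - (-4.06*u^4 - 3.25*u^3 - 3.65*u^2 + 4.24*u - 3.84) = 4.06*u^4 + 3.25*u^3 + 6.41*u^2 - 2.62*u + 3.57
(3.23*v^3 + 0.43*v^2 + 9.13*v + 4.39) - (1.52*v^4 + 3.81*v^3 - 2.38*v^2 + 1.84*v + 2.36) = -1.52*v^4 - 0.58*v^3 + 2.81*v^2 + 7.29*v + 2.03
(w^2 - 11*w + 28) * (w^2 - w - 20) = w^4 - 12*w^3 + 19*w^2 + 192*w - 560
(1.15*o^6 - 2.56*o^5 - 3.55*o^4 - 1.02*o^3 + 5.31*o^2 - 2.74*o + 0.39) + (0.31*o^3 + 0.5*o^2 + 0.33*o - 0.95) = 1.15*o^6 - 2.56*o^5 - 3.55*o^4 - 0.71*o^3 + 5.81*o^2 - 2.41*o - 0.56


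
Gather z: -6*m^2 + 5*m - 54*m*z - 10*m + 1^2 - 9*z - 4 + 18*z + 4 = -6*m^2 - 5*m + z*(9 - 54*m) + 1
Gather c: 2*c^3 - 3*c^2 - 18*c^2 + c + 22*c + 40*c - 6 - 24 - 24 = 2*c^3 - 21*c^2 + 63*c - 54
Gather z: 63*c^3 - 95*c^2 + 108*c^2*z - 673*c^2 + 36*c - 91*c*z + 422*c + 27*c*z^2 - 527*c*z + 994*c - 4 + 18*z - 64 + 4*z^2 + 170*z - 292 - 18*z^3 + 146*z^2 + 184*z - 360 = 63*c^3 - 768*c^2 + 1452*c - 18*z^3 + z^2*(27*c + 150) + z*(108*c^2 - 618*c + 372) - 720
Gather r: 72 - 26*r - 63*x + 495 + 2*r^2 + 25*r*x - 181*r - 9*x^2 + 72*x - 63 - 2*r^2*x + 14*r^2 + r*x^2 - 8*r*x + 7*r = r^2*(16 - 2*x) + r*(x^2 + 17*x - 200) - 9*x^2 + 9*x + 504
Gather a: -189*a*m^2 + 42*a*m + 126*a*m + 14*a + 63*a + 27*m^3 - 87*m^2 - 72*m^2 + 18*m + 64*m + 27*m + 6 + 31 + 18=a*(-189*m^2 + 168*m + 77) + 27*m^3 - 159*m^2 + 109*m + 55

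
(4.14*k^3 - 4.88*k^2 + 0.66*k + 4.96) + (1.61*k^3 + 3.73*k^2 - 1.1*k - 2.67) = 5.75*k^3 - 1.15*k^2 - 0.44*k + 2.29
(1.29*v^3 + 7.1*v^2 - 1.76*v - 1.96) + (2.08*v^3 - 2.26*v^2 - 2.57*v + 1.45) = 3.37*v^3 + 4.84*v^2 - 4.33*v - 0.51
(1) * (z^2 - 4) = z^2 - 4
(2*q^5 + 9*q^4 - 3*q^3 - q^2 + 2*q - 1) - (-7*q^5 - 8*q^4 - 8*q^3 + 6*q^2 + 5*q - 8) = 9*q^5 + 17*q^4 + 5*q^3 - 7*q^2 - 3*q + 7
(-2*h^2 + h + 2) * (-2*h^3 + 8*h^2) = 4*h^5 - 18*h^4 + 4*h^3 + 16*h^2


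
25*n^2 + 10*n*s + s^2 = (5*n + s)^2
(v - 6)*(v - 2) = v^2 - 8*v + 12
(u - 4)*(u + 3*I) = u^2 - 4*u + 3*I*u - 12*I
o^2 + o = o*(o + 1)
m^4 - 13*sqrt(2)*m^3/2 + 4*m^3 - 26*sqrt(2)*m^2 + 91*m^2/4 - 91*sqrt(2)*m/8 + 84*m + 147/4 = (m + 1/2)*(m + 7/2)*(m - 7*sqrt(2)/2)*(m - 3*sqrt(2))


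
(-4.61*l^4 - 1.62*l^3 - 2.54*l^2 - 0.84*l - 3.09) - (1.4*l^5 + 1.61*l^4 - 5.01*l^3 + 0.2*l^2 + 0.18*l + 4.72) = -1.4*l^5 - 6.22*l^4 + 3.39*l^3 - 2.74*l^2 - 1.02*l - 7.81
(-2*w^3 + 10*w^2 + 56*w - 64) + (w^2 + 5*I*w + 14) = -2*w^3 + 11*w^2 + 56*w + 5*I*w - 50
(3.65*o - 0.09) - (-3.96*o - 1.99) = 7.61*o + 1.9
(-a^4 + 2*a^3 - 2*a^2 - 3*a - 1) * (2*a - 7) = -2*a^5 + 11*a^4 - 18*a^3 + 8*a^2 + 19*a + 7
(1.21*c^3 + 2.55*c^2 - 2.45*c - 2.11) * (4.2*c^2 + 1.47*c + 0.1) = 5.082*c^5 + 12.4887*c^4 - 6.4205*c^3 - 12.2085*c^2 - 3.3467*c - 0.211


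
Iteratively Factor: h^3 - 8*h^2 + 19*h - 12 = (h - 3)*(h^2 - 5*h + 4) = (h - 3)*(h - 1)*(h - 4)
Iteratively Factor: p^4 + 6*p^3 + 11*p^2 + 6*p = (p + 2)*(p^3 + 4*p^2 + 3*p) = (p + 2)*(p + 3)*(p^2 + p) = p*(p + 2)*(p + 3)*(p + 1)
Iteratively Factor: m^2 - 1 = (m - 1)*(m + 1)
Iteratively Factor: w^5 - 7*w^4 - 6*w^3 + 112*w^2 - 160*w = (w + 4)*(w^4 - 11*w^3 + 38*w^2 - 40*w) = (w - 5)*(w + 4)*(w^3 - 6*w^2 + 8*w) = (w - 5)*(w - 2)*(w + 4)*(w^2 - 4*w) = (w - 5)*(w - 4)*(w - 2)*(w + 4)*(w)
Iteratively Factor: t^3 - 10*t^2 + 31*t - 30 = (t - 3)*(t^2 - 7*t + 10) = (t - 3)*(t - 2)*(t - 5)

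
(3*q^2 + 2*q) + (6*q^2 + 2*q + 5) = 9*q^2 + 4*q + 5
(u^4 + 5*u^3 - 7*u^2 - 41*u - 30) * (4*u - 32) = 4*u^5 - 12*u^4 - 188*u^3 + 60*u^2 + 1192*u + 960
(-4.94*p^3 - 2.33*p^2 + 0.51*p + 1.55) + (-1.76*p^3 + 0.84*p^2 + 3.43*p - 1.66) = -6.7*p^3 - 1.49*p^2 + 3.94*p - 0.11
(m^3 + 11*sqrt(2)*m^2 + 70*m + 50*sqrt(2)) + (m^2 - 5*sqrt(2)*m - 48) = m^3 + m^2 + 11*sqrt(2)*m^2 - 5*sqrt(2)*m + 70*m - 48 + 50*sqrt(2)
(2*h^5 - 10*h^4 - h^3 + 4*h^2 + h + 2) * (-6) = -12*h^5 + 60*h^4 + 6*h^3 - 24*h^2 - 6*h - 12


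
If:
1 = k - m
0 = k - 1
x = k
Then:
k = 1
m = 0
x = 1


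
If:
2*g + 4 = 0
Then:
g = -2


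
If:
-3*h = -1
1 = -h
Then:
No Solution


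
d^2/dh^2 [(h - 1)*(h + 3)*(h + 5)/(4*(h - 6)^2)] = (199*h + 291)/(2*(h^4 - 24*h^3 + 216*h^2 - 864*h + 1296))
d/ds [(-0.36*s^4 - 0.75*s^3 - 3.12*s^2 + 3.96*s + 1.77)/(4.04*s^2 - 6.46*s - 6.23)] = (-2.9088*s^5 + 3.9468*s^4 + 18.6612*s^3 + 18.1743*s^2 + 24.5736*s - 13.2366)/(16.3216*s^4 - 52.1968*s^3 - 8.60680000000001*s^2 + 80.4916*s + 38.8129)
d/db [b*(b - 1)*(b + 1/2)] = 3*b^2 - b - 1/2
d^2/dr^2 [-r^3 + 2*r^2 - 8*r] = 4 - 6*r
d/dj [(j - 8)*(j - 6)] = 2*j - 14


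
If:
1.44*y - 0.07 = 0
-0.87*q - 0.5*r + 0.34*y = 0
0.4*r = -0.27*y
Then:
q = 0.04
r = -0.03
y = 0.05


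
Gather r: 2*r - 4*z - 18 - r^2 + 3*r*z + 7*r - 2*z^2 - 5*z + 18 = -r^2 + r*(3*z + 9) - 2*z^2 - 9*z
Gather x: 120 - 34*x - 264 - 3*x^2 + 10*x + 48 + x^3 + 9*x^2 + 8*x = x^3 + 6*x^2 - 16*x - 96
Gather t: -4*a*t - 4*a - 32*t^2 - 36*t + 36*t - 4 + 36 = -4*a*t - 4*a - 32*t^2 + 32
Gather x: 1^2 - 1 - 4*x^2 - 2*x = -4*x^2 - 2*x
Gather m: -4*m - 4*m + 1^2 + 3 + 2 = 6 - 8*m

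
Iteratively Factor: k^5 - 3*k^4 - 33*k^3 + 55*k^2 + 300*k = (k - 5)*(k^4 + 2*k^3 - 23*k^2 - 60*k) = (k - 5)*(k + 4)*(k^3 - 2*k^2 - 15*k) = k*(k - 5)*(k + 4)*(k^2 - 2*k - 15) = k*(k - 5)^2*(k + 4)*(k + 3)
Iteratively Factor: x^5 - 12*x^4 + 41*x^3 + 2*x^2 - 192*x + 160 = (x - 4)*(x^4 - 8*x^3 + 9*x^2 + 38*x - 40) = (x - 5)*(x - 4)*(x^3 - 3*x^2 - 6*x + 8) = (x - 5)*(x - 4)*(x + 2)*(x^2 - 5*x + 4) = (x - 5)*(x - 4)*(x - 1)*(x + 2)*(x - 4)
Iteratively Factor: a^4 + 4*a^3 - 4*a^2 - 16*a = (a)*(a^3 + 4*a^2 - 4*a - 16) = a*(a + 2)*(a^2 + 2*a - 8) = a*(a + 2)*(a + 4)*(a - 2)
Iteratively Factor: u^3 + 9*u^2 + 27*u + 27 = (u + 3)*(u^2 + 6*u + 9) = (u + 3)^2*(u + 3)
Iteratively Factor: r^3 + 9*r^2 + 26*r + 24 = (r + 3)*(r^2 + 6*r + 8) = (r + 3)*(r + 4)*(r + 2)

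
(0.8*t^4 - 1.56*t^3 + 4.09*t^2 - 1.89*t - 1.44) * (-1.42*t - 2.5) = -1.136*t^5 + 0.2152*t^4 - 1.9078*t^3 - 7.5412*t^2 + 6.7698*t + 3.6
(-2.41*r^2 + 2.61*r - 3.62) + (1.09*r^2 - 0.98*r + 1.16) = -1.32*r^2 + 1.63*r - 2.46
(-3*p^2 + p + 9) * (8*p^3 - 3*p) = -24*p^5 + 8*p^4 + 81*p^3 - 3*p^2 - 27*p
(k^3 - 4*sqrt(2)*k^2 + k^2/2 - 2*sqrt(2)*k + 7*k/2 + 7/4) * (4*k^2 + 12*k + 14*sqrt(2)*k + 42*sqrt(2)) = 4*k^5 - 2*sqrt(2)*k^4 + 14*k^4 - 92*k^3 - 7*sqrt(2)*k^3 - 343*k^2 + 46*sqrt(2)*k^2 - 147*k + 343*sqrt(2)*k/2 + 147*sqrt(2)/2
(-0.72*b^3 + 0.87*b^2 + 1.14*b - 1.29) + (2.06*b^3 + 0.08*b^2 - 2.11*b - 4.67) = 1.34*b^3 + 0.95*b^2 - 0.97*b - 5.96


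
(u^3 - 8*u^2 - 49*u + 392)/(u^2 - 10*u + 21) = (u^2 - u - 56)/(u - 3)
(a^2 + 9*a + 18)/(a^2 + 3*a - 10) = (a^2 + 9*a + 18)/(a^2 + 3*a - 10)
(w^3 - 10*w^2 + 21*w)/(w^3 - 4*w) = (w^2 - 10*w + 21)/(w^2 - 4)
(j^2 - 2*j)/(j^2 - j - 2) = j/(j + 1)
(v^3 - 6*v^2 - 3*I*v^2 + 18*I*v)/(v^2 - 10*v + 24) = v*(v - 3*I)/(v - 4)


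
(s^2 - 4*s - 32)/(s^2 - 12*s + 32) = (s + 4)/(s - 4)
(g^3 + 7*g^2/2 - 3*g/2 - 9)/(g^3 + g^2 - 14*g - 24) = (g - 3/2)/(g - 4)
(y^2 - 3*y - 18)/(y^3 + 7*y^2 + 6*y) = (y^2 - 3*y - 18)/(y*(y^2 + 7*y + 6))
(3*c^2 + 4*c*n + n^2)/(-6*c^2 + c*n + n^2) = (-c - n)/(2*c - n)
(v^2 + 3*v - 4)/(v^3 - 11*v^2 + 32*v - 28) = (v^2 + 3*v - 4)/(v^3 - 11*v^2 + 32*v - 28)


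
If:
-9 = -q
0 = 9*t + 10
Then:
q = 9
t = -10/9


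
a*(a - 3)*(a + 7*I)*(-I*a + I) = -I*a^4 + 7*a^3 + 4*I*a^3 - 28*a^2 - 3*I*a^2 + 21*a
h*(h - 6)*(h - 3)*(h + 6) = h^4 - 3*h^3 - 36*h^2 + 108*h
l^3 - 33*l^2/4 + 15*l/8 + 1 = (l - 8)*(l - 1/2)*(l + 1/4)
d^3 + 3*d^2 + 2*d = d*(d + 1)*(d + 2)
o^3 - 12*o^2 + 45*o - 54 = (o - 6)*(o - 3)^2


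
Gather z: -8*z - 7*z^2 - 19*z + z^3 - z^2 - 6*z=z^3 - 8*z^2 - 33*z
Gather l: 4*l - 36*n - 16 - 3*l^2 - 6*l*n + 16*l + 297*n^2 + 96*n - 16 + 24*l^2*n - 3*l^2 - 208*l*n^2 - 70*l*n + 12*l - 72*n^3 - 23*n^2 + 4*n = l^2*(24*n - 6) + l*(-208*n^2 - 76*n + 32) - 72*n^3 + 274*n^2 + 64*n - 32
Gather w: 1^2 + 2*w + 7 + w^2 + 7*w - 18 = w^2 + 9*w - 10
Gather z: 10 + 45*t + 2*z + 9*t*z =45*t + z*(9*t + 2) + 10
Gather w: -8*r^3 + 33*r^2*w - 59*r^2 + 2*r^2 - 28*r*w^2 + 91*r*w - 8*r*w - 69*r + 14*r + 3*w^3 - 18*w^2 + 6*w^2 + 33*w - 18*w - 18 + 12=-8*r^3 - 57*r^2 - 55*r + 3*w^3 + w^2*(-28*r - 12) + w*(33*r^2 + 83*r + 15) - 6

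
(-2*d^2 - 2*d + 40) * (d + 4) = -2*d^3 - 10*d^2 + 32*d + 160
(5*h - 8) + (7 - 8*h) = -3*h - 1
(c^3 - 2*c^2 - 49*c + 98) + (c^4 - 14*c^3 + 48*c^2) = c^4 - 13*c^3 + 46*c^2 - 49*c + 98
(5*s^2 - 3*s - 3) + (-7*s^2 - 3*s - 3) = -2*s^2 - 6*s - 6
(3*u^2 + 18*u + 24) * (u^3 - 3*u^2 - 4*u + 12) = 3*u^5 + 9*u^4 - 42*u^3 - 108*u^2 + 120*u + 288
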